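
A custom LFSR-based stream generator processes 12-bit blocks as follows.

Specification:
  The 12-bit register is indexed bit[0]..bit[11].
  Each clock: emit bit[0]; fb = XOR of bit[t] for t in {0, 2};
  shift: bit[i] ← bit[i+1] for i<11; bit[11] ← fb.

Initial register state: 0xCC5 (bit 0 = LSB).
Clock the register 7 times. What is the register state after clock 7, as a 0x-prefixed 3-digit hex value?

reg_0 = 0xCC5
clock 1: out=1, reg = 0x662
clock 2: out=0, reg = 0x331
clock 3: out=1, reg = 0x998
clock 4: out=0, reg = 0x4CC
clock 5: out=0, reg = 0xA66
clock 6: out=0, reg = 0xD33
clock 7: out=1, reg = 0xE99

0xE99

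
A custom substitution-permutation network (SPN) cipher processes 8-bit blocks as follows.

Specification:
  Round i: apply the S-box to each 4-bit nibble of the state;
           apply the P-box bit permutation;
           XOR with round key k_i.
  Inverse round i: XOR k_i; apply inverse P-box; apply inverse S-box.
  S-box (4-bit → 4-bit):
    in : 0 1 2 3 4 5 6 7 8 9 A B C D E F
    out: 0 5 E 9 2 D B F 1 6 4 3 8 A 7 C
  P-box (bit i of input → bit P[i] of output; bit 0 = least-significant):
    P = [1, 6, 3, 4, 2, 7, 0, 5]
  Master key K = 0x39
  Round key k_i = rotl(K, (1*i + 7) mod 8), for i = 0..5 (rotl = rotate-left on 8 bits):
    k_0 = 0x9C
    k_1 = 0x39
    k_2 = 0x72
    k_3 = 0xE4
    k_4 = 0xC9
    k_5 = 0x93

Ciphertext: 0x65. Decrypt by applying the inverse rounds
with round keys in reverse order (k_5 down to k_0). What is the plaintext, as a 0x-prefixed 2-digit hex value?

0x38

s_0 = ciphertext = 0x65
s_1 = InvRound(s_0, k_5) = 0x66
s_2 = InvRound(s_1, k_4) = 0x71
s_3 = InvRound(s_2, k_3) = 0xEC
s_4 = InvRound(s_3, k_2) = 0xB5
s_5 = InvRound(s_4, k_1) = 0xBA
s_6 = InvRound(s_5, k_0) = 0x38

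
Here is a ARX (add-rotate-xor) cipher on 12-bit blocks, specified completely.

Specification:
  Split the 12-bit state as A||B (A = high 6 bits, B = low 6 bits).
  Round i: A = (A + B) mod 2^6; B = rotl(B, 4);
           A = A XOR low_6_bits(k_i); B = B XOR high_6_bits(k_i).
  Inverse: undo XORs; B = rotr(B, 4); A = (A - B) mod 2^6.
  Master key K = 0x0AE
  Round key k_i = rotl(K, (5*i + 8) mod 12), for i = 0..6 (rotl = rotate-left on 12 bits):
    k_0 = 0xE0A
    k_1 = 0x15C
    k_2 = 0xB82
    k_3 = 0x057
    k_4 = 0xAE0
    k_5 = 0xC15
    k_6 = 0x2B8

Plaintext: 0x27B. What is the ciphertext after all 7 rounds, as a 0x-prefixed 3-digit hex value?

s_0 = plaintext = 0x27B
s_1 = Round(s_0, k_0) = 0x386
s_2 = Round(s_1, k_1) = 0x224
s_3 = Round(s_2, k_2) = 0xBA7
s_4 = Round(s_3, k_3) = 0x0B8
s_5 = Round(s_4, k_4) = 0x6A5
s_6 = Round(s_5, k_5) = 0xAA9
s_7 = Round(s_6, k_6) = 0xAD0

0xAD0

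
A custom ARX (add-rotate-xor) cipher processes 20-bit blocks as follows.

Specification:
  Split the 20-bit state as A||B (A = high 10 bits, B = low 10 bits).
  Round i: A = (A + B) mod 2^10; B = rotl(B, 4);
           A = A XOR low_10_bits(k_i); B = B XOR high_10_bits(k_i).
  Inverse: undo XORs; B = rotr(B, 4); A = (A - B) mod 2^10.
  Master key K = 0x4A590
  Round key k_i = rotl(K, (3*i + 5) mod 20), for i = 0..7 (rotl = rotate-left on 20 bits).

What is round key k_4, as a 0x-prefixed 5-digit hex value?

0x094B2

K = 0x4A590
k_0 = rotl(K, (3*0+5) mod 20) = rotl(K, 5) = 0x4B209
k_1 = rotl(K, (3*1+5) mod 20) = rotl(K, 8) = 0x5904A
k_2 = rotl(K, (3*2+5) mod 20) = rotl(K, 11) = 0xC8252
k_3 = rotl(K, (3*3+5) mod 20) = rotl(K, 14) = 0x41296
k_4 = rotl(K, (3*4+5) mod 20) = rotl(K, 17) = 0x094B2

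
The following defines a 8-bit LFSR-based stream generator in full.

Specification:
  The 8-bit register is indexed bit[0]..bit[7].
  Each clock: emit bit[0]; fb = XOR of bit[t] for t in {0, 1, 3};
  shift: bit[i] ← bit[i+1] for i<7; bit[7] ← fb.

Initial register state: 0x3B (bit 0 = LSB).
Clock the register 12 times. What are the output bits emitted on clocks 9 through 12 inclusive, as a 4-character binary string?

reg_0 = 0x3B
clock 1: out=1, reg = 0x9D
clock 2: out=1, reg = 0x4E
clock 3: out=0, reg = 0x27
clock 4: out=1, reg = 0x13
clock 5: out=1, reg = 0x09
clock 6: out=1, reg = 0x04
clock 7: out=0, reg = 0x02
clock 8: out=0, reg = 0x81
clock 9: out=1, reg = 0xC0
clock 10: out=0, reg = 0x60
clock 11: out=0, reg = 0x30
clock 12: out=0, reg = 0x18

1000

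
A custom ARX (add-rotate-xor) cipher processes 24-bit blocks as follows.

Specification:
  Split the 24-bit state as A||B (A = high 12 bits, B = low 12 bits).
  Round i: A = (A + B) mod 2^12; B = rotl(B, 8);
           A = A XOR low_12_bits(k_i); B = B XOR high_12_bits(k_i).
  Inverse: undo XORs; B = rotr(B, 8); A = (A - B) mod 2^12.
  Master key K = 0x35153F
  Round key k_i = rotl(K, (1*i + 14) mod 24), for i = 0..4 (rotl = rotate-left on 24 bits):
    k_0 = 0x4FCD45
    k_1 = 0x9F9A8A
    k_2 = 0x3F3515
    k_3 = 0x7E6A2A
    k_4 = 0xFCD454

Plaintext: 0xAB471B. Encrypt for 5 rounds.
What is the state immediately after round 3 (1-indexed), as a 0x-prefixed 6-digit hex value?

0xF8B2B3

s_0 = plaintext = 0xAB471B
s_1 = Round(s_0, k_0) = 0xC8AF8D
s_2 = Round(s_1, k_1) = 0x69D401
s_3 = Round(s_2, k_2) = 0xF8B2B3
s_4 = Round(s_3, k_3) = 0x8144CD
s_5 = Round(s_4, k_4) = 0x8B5281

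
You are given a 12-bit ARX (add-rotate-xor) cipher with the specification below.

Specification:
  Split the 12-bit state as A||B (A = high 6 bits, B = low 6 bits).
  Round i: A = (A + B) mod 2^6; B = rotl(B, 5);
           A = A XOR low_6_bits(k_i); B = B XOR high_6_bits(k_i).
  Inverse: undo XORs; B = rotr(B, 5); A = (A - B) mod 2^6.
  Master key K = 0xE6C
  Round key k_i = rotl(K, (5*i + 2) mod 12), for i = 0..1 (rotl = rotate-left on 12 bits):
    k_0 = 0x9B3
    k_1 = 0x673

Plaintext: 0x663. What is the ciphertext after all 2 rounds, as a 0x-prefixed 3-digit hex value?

0x572

s_0 = plaintext = 0x663
s_1 = Round(s_0, k_0) = 0x3D7
s_2 = Round(s_1, k_1) = 0x572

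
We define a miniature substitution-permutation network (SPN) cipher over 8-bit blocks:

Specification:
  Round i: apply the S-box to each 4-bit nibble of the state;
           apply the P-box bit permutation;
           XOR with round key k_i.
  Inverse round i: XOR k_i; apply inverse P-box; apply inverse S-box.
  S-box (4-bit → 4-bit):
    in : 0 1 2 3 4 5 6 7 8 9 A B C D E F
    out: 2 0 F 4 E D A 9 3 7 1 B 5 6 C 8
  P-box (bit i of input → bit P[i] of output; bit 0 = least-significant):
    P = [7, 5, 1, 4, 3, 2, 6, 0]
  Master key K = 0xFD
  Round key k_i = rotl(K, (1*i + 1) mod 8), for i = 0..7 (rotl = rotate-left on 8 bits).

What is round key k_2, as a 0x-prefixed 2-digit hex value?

0xEF

K = 0xFD
k_0 = rotl(K, (1*0+1) mod 8) = rotl(K, 1) = 0xFB
k_1 = rotl(K, (1*1+1) mod 8) = rotl(K, 2) = 0xF7
k_2 = rotl(K, (1*2+1) mod 8) = rotl(K, 3) = 0xEF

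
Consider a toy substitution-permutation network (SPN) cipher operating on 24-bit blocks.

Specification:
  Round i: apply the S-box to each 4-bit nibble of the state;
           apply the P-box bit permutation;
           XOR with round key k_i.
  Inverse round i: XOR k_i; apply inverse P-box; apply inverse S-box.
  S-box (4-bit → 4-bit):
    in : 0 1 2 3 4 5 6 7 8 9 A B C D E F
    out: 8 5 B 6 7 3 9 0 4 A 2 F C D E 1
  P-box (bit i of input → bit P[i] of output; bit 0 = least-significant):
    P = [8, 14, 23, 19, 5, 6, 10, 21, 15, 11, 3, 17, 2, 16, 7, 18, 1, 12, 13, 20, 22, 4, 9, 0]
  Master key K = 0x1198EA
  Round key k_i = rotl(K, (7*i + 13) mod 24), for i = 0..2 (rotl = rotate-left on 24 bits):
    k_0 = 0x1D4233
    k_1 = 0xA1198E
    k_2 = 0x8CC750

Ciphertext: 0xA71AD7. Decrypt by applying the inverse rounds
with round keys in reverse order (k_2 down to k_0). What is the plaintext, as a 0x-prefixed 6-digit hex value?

s_0 = ciphertext = 0xA71AD7
s_1 = InvRound(s_0, k_2) = 0x0542C2
s_2 = InvRound(s_1, k_1) = 0x8A6394
s_3 = InvRound(s_2, k_0) = 0x0DB0F1

0x0DB0F1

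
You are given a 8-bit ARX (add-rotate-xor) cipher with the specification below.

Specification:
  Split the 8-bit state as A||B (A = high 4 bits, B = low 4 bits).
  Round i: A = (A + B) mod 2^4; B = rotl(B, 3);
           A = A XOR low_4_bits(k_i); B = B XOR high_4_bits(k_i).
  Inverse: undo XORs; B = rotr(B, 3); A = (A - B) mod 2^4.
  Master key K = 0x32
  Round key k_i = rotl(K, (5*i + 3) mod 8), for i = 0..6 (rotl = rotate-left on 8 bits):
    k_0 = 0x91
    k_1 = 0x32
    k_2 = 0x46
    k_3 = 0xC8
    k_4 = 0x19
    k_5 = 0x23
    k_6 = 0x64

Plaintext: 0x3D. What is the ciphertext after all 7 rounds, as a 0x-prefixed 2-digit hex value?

s_0 = plaintext = 0x3D
s_1 = Round(s_0, k_0) = 0x17
s_2 = Round(s_1, k_1) = 0xA8
s_3 = Round(s_2, k_2) = 0x40
s_4 = Round(s_3, k_3) = 0xCC
s_5 = Round(s_4, k_4) = 0x17
s_6 = Round(s_5, k_5) = 0xB9
s_7 = Round(s_6, k_6) = 0x0A

0x0A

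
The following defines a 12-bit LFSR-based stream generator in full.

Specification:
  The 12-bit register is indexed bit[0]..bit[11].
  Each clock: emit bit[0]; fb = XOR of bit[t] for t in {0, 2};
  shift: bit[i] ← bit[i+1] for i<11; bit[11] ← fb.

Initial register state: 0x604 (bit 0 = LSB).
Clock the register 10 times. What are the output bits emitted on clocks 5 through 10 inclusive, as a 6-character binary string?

000001

reg_0 = 0x604
clock 1: out=0, reg = 0xB02
clock 2: out=0, reg = 0x581
clock 3: out=1, reg = 0xAC0
clock 4: out=0, reg = 0x560
clock 5: out=0, reg = 0x2B0
clock 6: out=0, reg = 0x158
clock 7: out=0, reg = 0x0AC
clock 8: out=0, reg = 0x856
clock 9: out=0, reg = 0xC2B
clock 10: out=1, reg = 0xE15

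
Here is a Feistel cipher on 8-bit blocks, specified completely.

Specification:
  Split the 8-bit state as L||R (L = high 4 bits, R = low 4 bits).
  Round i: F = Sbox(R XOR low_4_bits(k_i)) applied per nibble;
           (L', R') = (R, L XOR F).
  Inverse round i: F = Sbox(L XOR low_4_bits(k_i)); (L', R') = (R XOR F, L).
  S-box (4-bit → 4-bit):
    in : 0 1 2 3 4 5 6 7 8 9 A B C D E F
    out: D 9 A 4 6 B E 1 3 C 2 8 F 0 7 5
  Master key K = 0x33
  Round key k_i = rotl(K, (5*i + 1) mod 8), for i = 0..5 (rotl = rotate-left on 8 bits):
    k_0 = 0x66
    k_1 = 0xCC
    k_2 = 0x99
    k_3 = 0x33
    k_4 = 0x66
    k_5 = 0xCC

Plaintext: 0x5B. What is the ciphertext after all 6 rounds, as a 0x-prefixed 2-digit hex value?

s_0 = plaintext = 0x5B
s_1 = Round(s_0, k_0) = 0xB5
s_2 = Round(s_1, k_1) = 0x57
s_3 = Round(s_2, k_2) = 0x72
s_4 = Round(s_3, k_3) = 0x2E
s_5 = Round(s_4, k_4) = 0xE1
s_6 = Round(s_5, k_5) = 0x1E

0x1E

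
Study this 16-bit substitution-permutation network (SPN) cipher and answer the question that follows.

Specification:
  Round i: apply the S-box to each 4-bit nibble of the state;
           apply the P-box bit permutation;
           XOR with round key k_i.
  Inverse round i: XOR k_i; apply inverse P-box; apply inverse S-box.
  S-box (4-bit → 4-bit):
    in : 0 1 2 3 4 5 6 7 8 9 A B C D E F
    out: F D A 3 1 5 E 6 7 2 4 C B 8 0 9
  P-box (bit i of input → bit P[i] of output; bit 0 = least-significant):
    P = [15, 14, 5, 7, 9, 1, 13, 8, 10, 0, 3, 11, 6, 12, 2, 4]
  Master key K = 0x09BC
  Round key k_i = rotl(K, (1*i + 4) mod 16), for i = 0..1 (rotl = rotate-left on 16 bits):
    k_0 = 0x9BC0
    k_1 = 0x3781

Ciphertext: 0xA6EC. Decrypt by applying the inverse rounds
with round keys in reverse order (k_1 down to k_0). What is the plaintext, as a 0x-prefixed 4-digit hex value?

s_0 = ciphertext = 0xA6EC
s_1 = InvRound(s_0, k_1) = 0x87D5
s_2 = InvRound(s_1, k_0) = 0x6CEE

0x6CEE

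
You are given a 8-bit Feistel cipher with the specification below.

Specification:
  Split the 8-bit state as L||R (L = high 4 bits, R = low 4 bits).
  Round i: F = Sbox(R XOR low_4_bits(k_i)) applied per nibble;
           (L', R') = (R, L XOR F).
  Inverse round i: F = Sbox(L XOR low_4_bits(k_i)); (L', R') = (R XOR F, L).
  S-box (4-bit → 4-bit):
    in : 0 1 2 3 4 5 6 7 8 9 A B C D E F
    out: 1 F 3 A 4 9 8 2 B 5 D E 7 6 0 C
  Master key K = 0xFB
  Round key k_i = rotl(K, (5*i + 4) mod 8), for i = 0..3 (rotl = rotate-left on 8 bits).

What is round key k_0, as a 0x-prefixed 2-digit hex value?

0xBF

K = 0xFB
k_0 = rotl(K, (5*0+4) mod 8) = rotl(K, 4) = 0xBF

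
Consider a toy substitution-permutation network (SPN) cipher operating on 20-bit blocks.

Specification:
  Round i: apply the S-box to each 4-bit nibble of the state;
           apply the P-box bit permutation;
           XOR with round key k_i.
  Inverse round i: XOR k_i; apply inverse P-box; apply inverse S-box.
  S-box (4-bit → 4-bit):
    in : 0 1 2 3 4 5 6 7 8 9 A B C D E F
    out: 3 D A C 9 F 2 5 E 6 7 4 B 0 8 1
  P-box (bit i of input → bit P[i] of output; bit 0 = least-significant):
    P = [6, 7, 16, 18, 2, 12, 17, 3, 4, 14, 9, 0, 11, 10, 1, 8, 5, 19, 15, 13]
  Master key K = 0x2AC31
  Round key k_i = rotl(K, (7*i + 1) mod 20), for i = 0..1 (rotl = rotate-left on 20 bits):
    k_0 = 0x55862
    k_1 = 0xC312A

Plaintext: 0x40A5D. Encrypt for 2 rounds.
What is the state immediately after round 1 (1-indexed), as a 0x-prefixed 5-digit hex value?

0x7265E

s_0 = plaintext = 0x40A5D
s_1 = Round(s_0, k_0) = 0x7265E
s_2 = Round(s_1, k_1) = 0xAE406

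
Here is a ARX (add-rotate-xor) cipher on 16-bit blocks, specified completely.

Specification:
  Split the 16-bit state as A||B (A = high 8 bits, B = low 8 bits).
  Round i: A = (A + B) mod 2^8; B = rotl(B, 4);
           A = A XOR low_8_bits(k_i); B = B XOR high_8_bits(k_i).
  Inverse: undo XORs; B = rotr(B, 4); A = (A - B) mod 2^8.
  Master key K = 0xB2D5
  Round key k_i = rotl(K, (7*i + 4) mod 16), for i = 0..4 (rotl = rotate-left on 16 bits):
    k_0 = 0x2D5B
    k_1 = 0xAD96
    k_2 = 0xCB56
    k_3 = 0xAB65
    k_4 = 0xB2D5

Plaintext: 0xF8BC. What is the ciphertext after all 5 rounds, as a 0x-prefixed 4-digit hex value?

s_0 = plaintext = 0xF8BC
s_1 = Round(s_0, k_0) = 0xEFE6
s_2 = Round(s_1, k_1) = 0x43C3
s_3 = Round(s_2, k_2) = 0x50F7
s_4 = Round(s_3, k_3) = 0x22D4
s_5 = Round(s_4, k_4) = 0x23FF

0x23FF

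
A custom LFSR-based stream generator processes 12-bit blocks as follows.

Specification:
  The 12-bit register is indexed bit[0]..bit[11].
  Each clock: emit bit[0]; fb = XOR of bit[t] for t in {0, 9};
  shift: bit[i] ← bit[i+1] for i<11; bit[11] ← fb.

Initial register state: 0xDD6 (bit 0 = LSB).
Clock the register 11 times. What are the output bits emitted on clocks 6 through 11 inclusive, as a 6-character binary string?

011101

reg_0 = 0xDD6
clock 1: out=0, reg = 0x6EB
clock 2: out=1, reg = 0x375
clock 3: out=1, reg = 0x1BA
clock 4: out=0, reg = 0x0DD
clock 5: out=1, reg = 0x86E
clock 6: out=0, reg = 0x437
clock 7: out=1, reg = 0xA1B
clock 8: out=1, reg = 0x50D
clock 9: out=1, reg = 0xA86
clock 10: out=0, reg = 0xD43
clock 11: out=1, reg = 0xEA1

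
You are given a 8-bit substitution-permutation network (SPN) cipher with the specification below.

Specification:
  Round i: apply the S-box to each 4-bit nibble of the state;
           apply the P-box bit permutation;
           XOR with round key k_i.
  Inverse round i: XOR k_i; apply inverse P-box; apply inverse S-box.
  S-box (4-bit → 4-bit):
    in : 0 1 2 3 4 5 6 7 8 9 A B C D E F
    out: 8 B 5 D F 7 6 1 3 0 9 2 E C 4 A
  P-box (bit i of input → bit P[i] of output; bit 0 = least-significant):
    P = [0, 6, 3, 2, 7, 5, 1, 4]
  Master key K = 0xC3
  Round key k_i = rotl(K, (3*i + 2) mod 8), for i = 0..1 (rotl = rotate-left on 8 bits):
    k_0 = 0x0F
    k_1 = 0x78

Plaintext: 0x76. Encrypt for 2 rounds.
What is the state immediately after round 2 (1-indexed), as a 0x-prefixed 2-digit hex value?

s_0 = plaintext = 0x76
s_1 = Round(s_0, k_0) = 0xC7
s_2 = Round(s_1, k_1) = 0x4B

0x4B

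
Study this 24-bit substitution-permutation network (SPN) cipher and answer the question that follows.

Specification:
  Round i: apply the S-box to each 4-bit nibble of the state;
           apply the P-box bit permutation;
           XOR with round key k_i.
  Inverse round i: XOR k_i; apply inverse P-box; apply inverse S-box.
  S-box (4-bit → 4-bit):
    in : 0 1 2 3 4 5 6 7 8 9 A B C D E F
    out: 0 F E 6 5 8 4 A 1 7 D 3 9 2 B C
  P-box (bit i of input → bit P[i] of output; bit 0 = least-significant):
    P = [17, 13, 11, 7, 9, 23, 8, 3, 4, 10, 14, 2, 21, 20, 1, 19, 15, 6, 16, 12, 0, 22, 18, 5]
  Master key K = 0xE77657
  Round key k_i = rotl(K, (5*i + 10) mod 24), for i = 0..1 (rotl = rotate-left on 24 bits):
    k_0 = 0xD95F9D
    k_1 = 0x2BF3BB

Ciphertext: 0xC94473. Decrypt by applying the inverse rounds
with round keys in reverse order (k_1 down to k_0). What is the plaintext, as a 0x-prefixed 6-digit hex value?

s_0 = ciphertext = 0xC94473
s_1 = InvRound(s_0, k_1) = 0xDE8D1E
s_2 = InvRound(s_1, k_0) = 0x4A668C

0x4A668C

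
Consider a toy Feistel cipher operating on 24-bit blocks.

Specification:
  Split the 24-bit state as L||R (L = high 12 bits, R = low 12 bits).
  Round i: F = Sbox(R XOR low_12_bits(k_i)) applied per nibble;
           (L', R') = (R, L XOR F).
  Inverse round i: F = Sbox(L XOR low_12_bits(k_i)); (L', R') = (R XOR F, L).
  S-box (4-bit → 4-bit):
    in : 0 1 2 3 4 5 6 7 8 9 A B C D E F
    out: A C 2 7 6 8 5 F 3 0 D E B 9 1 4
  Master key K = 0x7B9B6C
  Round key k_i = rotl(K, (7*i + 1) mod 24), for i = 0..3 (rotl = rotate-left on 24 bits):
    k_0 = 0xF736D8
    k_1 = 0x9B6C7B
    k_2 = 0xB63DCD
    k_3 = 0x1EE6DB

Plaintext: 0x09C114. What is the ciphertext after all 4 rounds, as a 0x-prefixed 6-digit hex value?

s_0 = plaintext = 0x09C114
s_1 = Round(s_0, k_0) = 0x114F27
s_2 = Round(s_1, k_1) = 0xF2769F
s_3 = Round(s_2, k_2) = 0x69F1A5
s_4 = Round(s_3, k_3) = 0x1A596E

0x1A596E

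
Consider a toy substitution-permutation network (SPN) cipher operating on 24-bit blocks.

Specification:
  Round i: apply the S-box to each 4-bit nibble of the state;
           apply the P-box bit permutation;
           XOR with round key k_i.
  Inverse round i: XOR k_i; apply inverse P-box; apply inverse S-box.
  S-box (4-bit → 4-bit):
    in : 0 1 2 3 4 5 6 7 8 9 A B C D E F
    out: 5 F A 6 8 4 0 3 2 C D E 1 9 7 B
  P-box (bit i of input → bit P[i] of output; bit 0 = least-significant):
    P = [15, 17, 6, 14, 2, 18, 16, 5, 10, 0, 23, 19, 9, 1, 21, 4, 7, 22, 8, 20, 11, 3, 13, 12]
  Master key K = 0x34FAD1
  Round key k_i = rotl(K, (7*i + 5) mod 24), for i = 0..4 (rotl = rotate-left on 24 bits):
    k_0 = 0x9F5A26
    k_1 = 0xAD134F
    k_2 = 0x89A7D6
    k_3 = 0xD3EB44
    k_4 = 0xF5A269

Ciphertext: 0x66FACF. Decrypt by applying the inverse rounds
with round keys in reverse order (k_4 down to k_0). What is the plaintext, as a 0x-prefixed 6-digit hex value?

0xA2F119

s_0 = ciphertext = 0x66FACF
s_1 = InvRound(s_0, k_4) = 0xDD85A2
s_2 = InvRound(s_1, k_3) = 0x0C7DFB
s_3 = InvRound(s_2, k_2) = 0xF6C31D
s_4 = InvRound(s_3, k_1) = 0x422451
s_5 = InvRound(s_4, k_0) = 0xA2F119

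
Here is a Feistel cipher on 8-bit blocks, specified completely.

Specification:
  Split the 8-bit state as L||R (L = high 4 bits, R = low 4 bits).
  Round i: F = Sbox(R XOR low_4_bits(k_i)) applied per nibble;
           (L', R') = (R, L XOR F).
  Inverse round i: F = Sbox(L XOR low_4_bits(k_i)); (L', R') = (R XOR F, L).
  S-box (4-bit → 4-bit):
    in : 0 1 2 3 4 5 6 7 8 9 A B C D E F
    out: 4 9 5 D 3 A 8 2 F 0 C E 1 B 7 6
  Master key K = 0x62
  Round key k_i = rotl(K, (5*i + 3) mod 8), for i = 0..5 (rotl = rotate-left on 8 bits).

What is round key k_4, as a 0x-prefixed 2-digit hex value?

0x31

K = 0x62
k_0 = rotl(K, (5*0+3) mod 8) = rotl(K, 3) = 0x13
k_1 = rotl(K, (5*1+3) mod 8) = rotl(K, 0) = 0x62
k_2 = rotl(K, (5*2+3) mod 8) = rotl(K, 5) = 0x4C
k_3 = rotl(K, (5*3+3) mod 8) = rotl(K, 2) = 0x89
k_4 = rotl(K, (5*4+3) mod 8) = rotl(K, 7) = 0x31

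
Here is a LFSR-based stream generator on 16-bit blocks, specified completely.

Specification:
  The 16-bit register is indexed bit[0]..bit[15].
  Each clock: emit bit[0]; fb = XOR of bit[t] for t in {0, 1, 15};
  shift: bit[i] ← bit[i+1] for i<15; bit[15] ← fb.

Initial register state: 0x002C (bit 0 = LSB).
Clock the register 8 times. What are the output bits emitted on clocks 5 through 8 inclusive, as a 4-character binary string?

0100

reg_0 = 0x002C
clock 1: out=0, reg = 0x0016
clock 2: out=0, reg = 0x800B
clock 3: out=1, reg = 0xC005
clock 4: out=1, reg = 0x6002
clock 5: out=0, reg = 0xB001
clock 6: out=1, reg = 0x5800
clock 7: out=0, reg = 0x2C00
clock 8: out=0, reg = 0x1600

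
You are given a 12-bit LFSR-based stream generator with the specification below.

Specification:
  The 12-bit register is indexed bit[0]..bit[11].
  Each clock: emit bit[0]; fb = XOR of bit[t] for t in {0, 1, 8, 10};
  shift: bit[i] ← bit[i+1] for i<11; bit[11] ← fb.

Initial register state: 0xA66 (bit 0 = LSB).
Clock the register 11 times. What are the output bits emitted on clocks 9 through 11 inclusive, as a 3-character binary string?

reg_0 = 0xA66
clock 1: out=0, reg = 0xD33
clock 2: out=1, reg = 0x699
clock 3: out=1, reg = 0x34C
clock 4: out=0, reg = 0x9A6
clock 5: out=0, reg = 0x4D3
clock 6: out=1, reg = 0xA69
clock 7: out=1, reg = 0xD34
clock 8: out=0, reg = 0x69A
clock 9: out=0, reg = 0x34D
clock 10: out=1, reg = 0x1A6
clock 11: out=0, reg = 0x0D3

010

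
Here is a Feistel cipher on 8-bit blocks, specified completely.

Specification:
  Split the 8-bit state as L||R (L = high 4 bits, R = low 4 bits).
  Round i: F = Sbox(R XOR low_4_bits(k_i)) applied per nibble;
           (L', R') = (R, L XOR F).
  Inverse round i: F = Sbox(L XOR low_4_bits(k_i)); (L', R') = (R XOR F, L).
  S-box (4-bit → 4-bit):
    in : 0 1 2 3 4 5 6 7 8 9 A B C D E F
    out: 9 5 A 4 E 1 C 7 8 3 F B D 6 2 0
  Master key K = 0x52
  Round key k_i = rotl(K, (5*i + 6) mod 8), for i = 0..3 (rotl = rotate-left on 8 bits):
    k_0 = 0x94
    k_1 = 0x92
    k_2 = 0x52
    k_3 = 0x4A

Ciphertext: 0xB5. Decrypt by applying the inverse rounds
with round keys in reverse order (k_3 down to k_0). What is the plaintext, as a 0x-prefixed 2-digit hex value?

0x84

s_0 = ciphertext = 0xB5
s_1 = InvRound(s_0, k_3) = 0x0B
s_2 = InvRound(s_1, k_2) = 0x10
s_3 = InvRound(s_2, k_1) = 0x41
s_4 = InvRound(s_3, k_0) = 0x84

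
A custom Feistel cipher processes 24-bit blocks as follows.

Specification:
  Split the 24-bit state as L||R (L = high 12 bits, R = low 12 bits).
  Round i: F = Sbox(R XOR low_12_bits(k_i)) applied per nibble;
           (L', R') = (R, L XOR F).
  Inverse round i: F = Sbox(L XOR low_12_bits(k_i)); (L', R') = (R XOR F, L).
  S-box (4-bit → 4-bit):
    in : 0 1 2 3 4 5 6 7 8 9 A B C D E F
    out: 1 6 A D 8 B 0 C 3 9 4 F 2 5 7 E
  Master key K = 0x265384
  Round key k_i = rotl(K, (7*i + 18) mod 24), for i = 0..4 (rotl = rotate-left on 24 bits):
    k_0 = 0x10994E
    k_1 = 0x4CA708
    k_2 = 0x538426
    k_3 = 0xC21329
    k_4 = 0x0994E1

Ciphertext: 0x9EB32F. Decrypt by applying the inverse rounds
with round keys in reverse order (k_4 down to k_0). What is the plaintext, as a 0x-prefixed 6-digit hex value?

s_0 = ciphertext = 0x9EB32F
s_1 = InvRound(s_0, k_4) = 0x63B9EB
s_2 = InvRound(s_1, k_3) = 0x28163B
s_3 = InvRound(s_2, k_2) = 0x677281
s_4 = InvRound(s_3, k_1) = 0x44F677
s_5 = InvRound(s_4, k_0) = 0x36144F

0x36144F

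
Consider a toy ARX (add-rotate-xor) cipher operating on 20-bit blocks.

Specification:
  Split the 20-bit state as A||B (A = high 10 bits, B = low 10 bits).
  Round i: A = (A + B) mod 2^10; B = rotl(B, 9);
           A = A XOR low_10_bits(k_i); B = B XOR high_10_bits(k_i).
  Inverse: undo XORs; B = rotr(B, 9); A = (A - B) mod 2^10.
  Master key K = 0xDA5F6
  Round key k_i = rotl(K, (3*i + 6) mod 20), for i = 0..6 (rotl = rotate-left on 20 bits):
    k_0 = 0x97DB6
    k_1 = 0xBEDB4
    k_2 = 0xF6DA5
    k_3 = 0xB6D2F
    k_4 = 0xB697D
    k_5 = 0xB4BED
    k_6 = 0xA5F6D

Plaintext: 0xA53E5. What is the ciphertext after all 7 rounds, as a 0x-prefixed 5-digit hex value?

s_0 = plaintext = 0xA53E5
s_1 = Round(s_0, k_0) = 0xF3DAD
s_2 = Round(s_1, k_1) = 0x3202D
s_3 = Round(s_2, k_2) = 0x541CD
s_4 = Round(s_3, k_3) = 0x8C83D
s_5 = Round(s_4, k_4) = 0xC48C4
s_6 = Round(s_5, k_5) = 0x0EEB0
s_7 = Round(s_6, k_6) = 0x61BCF

0x61BCF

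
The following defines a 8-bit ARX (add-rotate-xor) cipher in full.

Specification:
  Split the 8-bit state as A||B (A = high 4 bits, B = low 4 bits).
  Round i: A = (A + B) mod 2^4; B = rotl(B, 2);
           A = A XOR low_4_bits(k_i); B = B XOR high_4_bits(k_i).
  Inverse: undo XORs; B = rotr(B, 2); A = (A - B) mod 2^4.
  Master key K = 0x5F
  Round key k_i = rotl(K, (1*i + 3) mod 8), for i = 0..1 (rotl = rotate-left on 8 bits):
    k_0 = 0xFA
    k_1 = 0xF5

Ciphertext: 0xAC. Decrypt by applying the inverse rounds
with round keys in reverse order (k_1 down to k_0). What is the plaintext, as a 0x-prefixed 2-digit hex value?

s_0 = ciphertext = 0xAC
s_1 = InvRound(s_0, k_1) = 0x3C
s_2 = InvRound(s_1, k_0) = 0xDC

0xDC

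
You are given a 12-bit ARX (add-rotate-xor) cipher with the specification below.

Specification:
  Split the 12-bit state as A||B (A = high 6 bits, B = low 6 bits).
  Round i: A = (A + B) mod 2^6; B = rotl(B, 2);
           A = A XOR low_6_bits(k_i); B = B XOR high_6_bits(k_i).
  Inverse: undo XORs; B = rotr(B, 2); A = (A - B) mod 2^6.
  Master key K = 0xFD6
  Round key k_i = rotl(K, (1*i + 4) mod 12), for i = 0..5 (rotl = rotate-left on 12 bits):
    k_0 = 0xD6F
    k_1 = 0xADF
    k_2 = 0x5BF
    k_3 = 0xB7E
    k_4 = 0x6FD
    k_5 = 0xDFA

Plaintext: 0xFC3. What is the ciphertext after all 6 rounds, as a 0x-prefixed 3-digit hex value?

s_0 = plaintext = 0xFC3
s_1 = Round(s_0, k_0) = 0xB79
s_2 = Round(s_1, k_1) = 0xE4C
s_3 = Round(s_2, k_2) = 0xEA6
s_4 = Round(s_3, k_3) = 0x7B7
s_5 = Round(s_4, k_4) = 0xA04
s_6 = Round(s_5, k_5) = 0x5A7

0x5A7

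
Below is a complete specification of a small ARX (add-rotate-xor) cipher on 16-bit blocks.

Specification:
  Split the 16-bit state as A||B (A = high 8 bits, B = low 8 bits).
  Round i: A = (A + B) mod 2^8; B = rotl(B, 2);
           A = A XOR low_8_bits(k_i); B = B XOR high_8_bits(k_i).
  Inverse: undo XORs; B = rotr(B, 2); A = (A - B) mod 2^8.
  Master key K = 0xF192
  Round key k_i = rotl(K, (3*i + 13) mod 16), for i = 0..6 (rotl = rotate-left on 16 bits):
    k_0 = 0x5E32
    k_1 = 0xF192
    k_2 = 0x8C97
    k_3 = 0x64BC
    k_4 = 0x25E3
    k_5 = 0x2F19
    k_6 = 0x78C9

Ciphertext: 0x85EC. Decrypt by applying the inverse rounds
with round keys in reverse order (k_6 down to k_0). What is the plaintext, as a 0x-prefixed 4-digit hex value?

s_0 = ciphertext = 0x85EC
s_1 = InvRound(s_0, k_6) = 0x2725
s_2 = InvRound(s_1, k_5) = 0xBC82
s_3 = InvRound(s_2, k_4) = 0x76E9
s_4 = InvRound(s_3, k_3) = 0x6763
s_5 = InvRound(s_4, k_2) = 0xF5FB
s_6 = InvRound(s_5, k_1) = 0xE582
s_7 = InvRound(s_6, k_0) = 0xA037

0xA037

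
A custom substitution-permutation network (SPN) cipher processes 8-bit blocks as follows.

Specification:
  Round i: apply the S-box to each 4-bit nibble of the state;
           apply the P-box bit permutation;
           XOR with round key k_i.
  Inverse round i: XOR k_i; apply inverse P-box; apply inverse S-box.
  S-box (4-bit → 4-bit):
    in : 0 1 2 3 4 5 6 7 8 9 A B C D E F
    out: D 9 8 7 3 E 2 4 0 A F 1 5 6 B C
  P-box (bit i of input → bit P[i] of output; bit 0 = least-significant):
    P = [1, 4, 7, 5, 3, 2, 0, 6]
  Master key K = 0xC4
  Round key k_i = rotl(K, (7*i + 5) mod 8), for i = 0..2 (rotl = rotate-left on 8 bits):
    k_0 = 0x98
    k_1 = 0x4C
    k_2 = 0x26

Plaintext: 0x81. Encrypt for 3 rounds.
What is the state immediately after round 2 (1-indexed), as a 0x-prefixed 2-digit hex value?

0xF6

s_0 = plaintext = 0x81
s_1 = Round(s_0, k_0) = 0xBA
s_2 = Round(s_1, k_1) = 0xF6
s_3 = Round(s_2, k_2) = 0x77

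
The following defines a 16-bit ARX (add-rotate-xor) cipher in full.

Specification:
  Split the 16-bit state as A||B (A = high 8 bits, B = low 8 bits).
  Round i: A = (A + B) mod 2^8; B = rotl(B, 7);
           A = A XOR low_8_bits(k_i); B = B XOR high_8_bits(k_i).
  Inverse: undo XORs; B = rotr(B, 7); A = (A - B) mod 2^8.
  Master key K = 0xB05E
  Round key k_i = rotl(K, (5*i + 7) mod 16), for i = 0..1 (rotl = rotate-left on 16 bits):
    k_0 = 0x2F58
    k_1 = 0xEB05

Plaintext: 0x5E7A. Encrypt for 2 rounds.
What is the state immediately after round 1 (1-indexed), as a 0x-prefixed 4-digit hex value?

0x8012

s_0 = plaintext = 0x5E7A
s_1 = Round(s_0, k_0) = 0x8012
s_2 = Round(s_1, k_1) = 0x97E2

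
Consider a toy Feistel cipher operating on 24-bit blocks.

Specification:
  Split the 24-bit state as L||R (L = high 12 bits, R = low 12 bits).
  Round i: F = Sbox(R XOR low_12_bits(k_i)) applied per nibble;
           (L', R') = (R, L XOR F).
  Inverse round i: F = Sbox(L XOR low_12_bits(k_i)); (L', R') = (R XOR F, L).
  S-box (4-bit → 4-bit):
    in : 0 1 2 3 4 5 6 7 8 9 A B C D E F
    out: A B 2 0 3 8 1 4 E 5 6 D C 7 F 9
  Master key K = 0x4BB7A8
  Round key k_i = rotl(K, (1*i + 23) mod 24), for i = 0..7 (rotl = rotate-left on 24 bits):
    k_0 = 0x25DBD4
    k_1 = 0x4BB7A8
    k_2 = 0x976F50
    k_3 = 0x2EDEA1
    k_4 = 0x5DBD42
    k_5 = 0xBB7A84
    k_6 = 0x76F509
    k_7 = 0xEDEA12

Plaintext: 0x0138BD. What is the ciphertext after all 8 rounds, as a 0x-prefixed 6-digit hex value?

0x0B6D26

s_0 = plaintext = 0x0138BD
s_1 = Round(s_0, k_0) = 0x8BD006
s_2 = Round(s_1, k_1) = 0x006CD2
s_3 = Round(s_2, k_2) = 0xCD20E4
s_4 = Round(s_3, k_3) = 0x0E43EA
s_5 = Round(s_4, k_4) = 0x3EAF8A
s_6 = Round(s_5, k_5) = 0xF8AB45
s_7 = Round(s_6, k_6) = 0xB450B6
s_8 = Round(s_7, k_7) = 0x0B6D26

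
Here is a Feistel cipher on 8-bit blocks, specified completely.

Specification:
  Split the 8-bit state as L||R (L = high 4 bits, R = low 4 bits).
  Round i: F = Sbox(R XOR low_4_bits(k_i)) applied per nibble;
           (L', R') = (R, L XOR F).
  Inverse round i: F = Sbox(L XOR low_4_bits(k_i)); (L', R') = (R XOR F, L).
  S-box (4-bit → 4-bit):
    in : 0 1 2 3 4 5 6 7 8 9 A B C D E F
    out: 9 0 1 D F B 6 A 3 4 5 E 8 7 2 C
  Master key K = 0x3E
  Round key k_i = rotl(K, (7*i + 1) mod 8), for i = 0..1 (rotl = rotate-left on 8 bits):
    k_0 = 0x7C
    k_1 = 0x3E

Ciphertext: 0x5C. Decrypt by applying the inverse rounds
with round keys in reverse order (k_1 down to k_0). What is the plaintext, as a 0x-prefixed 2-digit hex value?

0x72

s_0 = ciphertext = 0x5C
s_1 = InvRound(s_0, k_1) = 0x25
s_2 = InvRound(s_1, k_0) = 0x72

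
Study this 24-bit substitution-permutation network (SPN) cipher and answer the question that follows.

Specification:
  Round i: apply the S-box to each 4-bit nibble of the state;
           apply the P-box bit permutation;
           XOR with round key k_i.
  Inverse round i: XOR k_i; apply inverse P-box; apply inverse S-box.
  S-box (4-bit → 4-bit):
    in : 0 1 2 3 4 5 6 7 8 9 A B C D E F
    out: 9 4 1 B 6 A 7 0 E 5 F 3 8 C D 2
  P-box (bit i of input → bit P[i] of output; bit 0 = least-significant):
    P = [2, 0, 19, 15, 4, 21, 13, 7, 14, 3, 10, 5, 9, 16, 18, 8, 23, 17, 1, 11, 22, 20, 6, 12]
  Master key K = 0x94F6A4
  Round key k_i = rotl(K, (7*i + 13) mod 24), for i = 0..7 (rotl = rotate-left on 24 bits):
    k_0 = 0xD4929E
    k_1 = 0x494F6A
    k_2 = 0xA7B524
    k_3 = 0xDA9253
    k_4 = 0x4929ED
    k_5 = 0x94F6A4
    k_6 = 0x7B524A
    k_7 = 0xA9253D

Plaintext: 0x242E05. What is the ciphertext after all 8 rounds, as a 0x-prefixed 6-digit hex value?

0xB7A1C1

s_0 = plaintext = 0x242E05
s_1 = Round(s_0, k_0) = 0x96542D
s_2 = Round(s_1, k_1) = 0x82CA30
s_3 = Round(s_2, k_2) = 0x1760D8
s_4 = Round(s_3, k_3) = 0xD770B2
s_5 = Round(s_4, k_4) = 0x697999
s_6 = Round(s_5, k_5) = 0x4C92F2
s_7 = Round(s_6, k_6) = 0x4F180E
s_8 = Round(s_7, k_7) = 0xB7A1C1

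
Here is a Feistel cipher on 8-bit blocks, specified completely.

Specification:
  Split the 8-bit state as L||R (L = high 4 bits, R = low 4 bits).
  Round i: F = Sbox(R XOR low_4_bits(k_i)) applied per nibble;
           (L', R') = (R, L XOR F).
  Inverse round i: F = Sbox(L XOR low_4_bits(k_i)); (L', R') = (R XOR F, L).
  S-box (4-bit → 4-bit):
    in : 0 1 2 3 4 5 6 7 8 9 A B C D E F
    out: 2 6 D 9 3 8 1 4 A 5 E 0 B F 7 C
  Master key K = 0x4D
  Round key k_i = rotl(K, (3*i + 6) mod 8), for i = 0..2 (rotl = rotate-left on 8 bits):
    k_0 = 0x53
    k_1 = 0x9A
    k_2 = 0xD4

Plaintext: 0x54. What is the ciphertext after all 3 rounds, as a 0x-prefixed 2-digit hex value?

0x43

s_0 = plaintext = 0x54
s_1 = Round(s_0, k_0) = 0x41
s_2 = Round(s_1, k_1) = 0x14
s_3 = Round(s_2, k_2) = 0x43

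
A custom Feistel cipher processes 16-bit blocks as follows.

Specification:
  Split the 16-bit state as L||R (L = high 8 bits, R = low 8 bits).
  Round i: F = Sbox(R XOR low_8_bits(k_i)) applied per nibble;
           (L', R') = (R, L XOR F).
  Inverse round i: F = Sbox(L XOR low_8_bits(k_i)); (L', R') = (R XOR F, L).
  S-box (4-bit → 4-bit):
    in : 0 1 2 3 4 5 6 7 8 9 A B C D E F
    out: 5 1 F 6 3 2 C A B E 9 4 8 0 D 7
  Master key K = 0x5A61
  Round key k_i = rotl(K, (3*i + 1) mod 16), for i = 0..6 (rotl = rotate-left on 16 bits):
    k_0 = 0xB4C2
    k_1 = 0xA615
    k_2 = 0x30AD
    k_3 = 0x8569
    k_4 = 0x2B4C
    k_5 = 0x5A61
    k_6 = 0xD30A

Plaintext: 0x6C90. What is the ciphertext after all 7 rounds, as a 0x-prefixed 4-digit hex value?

s_0 = plaintext = 0x6C90
s_1 = Round(s_0, k_0) = 0x9043
s_2 = Round(s_1, k_1) = 0x43BC
s_3 = Round(s_2, k_2) = 0xBC52
s_4 = Round(s_3, k_3) = 0x52D8
s_5 = Round(s_4, k_4) = 0xD8B1
s_6 = Round(s_5, k_5) = 0xB1DD
s_7 = Round(s_6, k_6) = 0xDDBB

0xDDBB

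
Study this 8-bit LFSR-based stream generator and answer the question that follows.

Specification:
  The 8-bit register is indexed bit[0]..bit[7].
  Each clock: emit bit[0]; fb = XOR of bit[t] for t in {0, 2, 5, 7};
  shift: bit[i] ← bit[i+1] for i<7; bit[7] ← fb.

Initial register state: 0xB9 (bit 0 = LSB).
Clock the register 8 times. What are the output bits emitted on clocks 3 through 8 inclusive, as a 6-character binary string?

reg_0 = 0xB9
clock 1: out=1, reg = 0xDC
clock 2: out=0, reg = 0x6E
clock 3: out=0, reg = 0x37
clock 4: out=1, reg = 0x9B
clock 5: out=1, reg = 0x4D
clock 6: out=1, reg = 0x26
clock 7: out=0, reg = 0x13
clock 8: out=1, reg = 0x89

011101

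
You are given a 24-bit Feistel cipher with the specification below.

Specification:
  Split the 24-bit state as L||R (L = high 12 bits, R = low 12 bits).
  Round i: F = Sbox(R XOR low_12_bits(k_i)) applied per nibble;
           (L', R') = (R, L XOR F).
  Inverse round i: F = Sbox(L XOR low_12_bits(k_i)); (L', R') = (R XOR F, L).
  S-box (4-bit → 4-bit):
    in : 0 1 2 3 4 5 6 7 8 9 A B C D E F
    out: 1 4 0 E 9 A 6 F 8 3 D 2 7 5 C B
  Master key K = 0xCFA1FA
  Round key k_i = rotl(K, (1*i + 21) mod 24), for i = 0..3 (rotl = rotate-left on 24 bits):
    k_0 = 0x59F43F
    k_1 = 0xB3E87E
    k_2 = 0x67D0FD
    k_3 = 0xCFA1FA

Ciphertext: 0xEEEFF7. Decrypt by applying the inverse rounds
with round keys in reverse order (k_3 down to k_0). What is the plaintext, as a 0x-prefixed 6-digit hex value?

0x545FA2

s_0 = ciphertext = 0xEEEFF7
s_1 = InvRound(s_0, k_3) = 0x4BEEEE
s_2 = InvRound(s_1, k_2) = 0x7704BE
s_3 = InvRound(s_2, k_1) = 0xFA2770
s_4 = InvRound(s_3, k_0) = 0x545FA2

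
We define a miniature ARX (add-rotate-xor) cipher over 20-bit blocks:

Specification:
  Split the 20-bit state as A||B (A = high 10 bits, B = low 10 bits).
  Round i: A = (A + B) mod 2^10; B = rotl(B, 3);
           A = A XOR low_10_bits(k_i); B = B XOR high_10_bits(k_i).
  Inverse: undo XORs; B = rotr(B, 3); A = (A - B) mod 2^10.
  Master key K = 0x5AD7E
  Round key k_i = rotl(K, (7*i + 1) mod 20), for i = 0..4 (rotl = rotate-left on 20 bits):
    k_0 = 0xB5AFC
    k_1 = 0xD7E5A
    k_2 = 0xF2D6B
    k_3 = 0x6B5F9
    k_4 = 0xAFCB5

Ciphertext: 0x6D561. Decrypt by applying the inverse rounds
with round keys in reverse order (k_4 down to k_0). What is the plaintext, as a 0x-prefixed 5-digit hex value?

s_0 = ciphertext = 0x6D561
s_1 = InvRound(s_0, k_4) = 0x6177B
s_2 = InvRound(s_1, k_3) = 0x48B5A
s_3 = InvRound(s_2, k_2) = 0xEDC92
s_4 = InvRound(s_3, k_1) = 0xBD2F9
s_5 = InvRound(s_4, k_0) = 0x20F85

0x20F85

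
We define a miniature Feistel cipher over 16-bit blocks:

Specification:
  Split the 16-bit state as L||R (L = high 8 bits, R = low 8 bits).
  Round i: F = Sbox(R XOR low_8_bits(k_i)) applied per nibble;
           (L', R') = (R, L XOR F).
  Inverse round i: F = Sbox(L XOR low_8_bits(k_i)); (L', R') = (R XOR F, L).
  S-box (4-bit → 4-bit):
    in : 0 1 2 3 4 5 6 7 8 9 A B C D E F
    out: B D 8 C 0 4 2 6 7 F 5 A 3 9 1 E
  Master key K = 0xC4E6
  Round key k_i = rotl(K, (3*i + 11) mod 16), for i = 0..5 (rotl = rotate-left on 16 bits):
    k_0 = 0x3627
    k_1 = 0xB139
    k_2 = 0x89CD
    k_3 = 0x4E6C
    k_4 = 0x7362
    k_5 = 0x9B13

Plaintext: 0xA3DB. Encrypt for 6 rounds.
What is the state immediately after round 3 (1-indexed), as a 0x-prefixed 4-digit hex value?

0xB42F

s_0 = plaintext = 0xA3DB
s_1 = Round(s_0, k_0) = 0xDB40
s_2 = Round(s_1, k_1) = 0x40B4
s_3 = Round(s_2, k_2) = 0xB42F
s_4 = Round(s_3, k_3) = 0x2FB8
s_5 = Round(s_4, k_4) = 0xB8BA
s_6 = Round(s_5, k_5) = 0xBAE7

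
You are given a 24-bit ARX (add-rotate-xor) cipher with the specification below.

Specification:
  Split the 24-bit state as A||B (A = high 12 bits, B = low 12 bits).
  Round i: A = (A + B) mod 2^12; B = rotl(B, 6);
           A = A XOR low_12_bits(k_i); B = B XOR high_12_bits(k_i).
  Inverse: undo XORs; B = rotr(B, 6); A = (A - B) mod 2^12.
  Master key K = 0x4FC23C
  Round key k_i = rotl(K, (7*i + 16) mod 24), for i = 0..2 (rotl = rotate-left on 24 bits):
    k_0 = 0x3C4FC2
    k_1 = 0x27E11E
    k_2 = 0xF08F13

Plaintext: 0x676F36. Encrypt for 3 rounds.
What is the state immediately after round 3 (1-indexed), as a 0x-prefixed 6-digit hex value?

0x92CEF9

s_0 = plaintext = 0x676F36
s_1 = Round(s_0, k_0) = 0xA6EE78
s_2 = Round(s_1, k_1) = 0x9F8C47
s_3 = Round(s_2, k_2) = 0x92CEF9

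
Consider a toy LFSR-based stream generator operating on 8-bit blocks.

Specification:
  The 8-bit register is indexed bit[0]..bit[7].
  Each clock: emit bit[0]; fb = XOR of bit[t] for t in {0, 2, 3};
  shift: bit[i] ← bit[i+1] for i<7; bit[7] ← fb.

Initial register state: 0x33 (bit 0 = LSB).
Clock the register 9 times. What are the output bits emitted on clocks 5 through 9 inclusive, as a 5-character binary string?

11001

reg_0 = 0x33
clock 1: out=1, reg = 0x99
clock 2: out=1, reg = 0x4C
clock 3: out=0, reg = 0x26
clock 4: out=0, reg = 0x93
clock 5: out=1, reg = 0xC9
clock 6: out=1, reg = 0x64
clock 7: out=0, reg = 0xB2
clock 8: out=0, reg = 0x59
clock 9: out=1, reg = 0x2C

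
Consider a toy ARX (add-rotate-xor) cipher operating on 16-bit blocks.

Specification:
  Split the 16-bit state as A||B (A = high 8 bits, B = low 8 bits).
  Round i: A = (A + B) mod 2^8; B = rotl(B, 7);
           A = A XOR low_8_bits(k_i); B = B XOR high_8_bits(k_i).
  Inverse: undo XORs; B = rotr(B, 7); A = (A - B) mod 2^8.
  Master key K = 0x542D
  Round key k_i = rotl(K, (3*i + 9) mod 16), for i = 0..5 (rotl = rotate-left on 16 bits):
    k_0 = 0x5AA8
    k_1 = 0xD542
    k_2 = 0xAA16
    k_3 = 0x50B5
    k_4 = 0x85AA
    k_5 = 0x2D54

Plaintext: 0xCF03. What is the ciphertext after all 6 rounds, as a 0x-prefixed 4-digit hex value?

s_0 = plaintext = 0xCF03
s_1 = Round(s_0, k_0) = 0x7ADB
s_2 = Round(s_1, k_1) = 0x1738
s_3 = Round(s_2, k_2) = 0x59B6
s_4 = Round(s_3, k_3) = 0xBA0B
s_5 = Round(s_4, k_4) = 0x6F00
s_6 = Round(s_5, k_5) = 0x3B2D

0x3B2D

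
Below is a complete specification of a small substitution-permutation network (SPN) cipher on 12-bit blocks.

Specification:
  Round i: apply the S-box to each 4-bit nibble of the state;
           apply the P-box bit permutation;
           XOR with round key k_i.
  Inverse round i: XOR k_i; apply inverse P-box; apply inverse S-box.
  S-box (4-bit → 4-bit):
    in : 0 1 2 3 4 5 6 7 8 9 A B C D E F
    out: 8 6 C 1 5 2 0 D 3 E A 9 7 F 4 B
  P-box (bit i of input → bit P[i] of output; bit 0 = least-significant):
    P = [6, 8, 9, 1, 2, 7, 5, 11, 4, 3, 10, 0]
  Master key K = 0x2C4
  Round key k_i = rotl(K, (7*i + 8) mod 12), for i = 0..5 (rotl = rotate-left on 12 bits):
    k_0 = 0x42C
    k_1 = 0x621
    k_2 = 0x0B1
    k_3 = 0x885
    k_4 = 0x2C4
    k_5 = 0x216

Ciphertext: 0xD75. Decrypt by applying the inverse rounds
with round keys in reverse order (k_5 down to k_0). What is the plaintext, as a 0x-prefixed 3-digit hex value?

0xE85

s_0 = ciphertext = 0xD75
s_1 = InvRound(s_0, k_5) = 0x22D
s_2 = InvRound(s_1, k_4) = 0xA13
s_3 = InvRound(s_2, k_3) = 0x382
s_4 = InvRound(s_3, k_2) = 0xBE9
s_5 = InvRound(s_4, k_1) = 0x1A8
s_6 = InvRound(s_5, k_0) = 0xE85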